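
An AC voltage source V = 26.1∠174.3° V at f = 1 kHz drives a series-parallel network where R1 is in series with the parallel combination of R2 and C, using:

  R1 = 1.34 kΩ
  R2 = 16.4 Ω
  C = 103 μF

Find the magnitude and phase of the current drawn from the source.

Step 1 — Angular frequency: ω = 2π·f = 2π·1000 = 6283 rad/s.
Step 2 — Component impedances:
  R1: Z = R = 1340 Ω
  R2: Z = R = 16.4 Ω
  C: Z = 1/(jωC) = -j/(ω·C) = 0 - j1.545 Ω
Step 3 — Parallel branch: R2 || C = 1/(1/R2 + 1/C) = 0.1443 - j1.532 Ω.
Step 4 — Series with R1: Z_total = R1 + (R2 || C) = 1340 - j1.532 Ω = 1340∠-0.1° Ω.
Step 5 — Source phasor: V = 26.1∠174.3° V = -25.97 + j2.592 V.
Step 6 — Ohm's law: I = V / Z_total = (-25.97 + j2.592) / (1340 - j1.532) = -0.01938 + j0.001912 A.
Step 7 — Convert to polar: |I| = 0.01948 A, ∠I = 174.4°.

I = 0.01948∠174.4° A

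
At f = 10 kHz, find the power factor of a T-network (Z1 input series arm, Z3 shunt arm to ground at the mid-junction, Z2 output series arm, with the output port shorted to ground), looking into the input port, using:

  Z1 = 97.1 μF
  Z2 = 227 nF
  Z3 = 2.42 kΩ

Step 1 — Angular frequency: ω = 2π·f = 2π·1e+04 = 6.283e+04 rad/s.
Step 2 — Component impedances:
  Z1: Z = 1/(jωC) = -j/(ω·C) = 0 - j0.1639 Ω
  Z2: Z = 1/(jωC) = -j/(ω·C) = 0 - j70.11 Ω
  Z3: Z = R = 2420 Ω
Step 3 — With the output port shorted to ground, the output series arm Z2 runs from the junction to ground; the shunt arm Z3 also runs from the junction to ground. They appear in parallel: Z3 || Z2 = 2.03 - j70.05 Ω.
Step 4 — Series with input arm Z1: Z_in = Z1 + (Z3 || Z2) = 2.03 - j70.22 Ω = 70.25∠-88.3° Ω.
Step 5 — Power factor: PF = cos(φ) = Re(Z)/|Z| = 2.0296/70.247 = 0.02889.
Step 6 — Type: Im(Z) = -70.22 ⇒ leading (phase φ = -88.3°).

PF = 0.02889 (leading, φ = -88.3°)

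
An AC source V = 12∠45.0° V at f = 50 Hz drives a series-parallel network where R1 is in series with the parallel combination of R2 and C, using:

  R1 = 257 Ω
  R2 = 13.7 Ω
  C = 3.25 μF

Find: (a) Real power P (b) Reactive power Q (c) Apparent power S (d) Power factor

Step 1 — Angular frequency: ω = 2π·f = 2π·50 = 314.2 rad/s.
Step 2 — Component impedances:
  R1: Z = R = 257 Ω
  R2: Z = R = 13.7 Ω
  C: Z = 1/(jωC) = -j/(ω·C) = 0 - j979.4 Ω
Step 3 — Parallel branch: R2 || C = 1/(1/R2 + 1/C) = 13.7 - j0.1916 Ω.
Step 4 — Series with R1: Z_total = R1 + (R2 || C) = 270.7 - j0.1916 Ω = 270.7∠-0.0° Ω.
Step 5 — Source phasor: V = 12∠45.0° V = 8.485 + j8.485 V.
Step 6 — Current: I = V / Z = 0.03132 + j0.03137 A = 0.04433∠45.0° A.
Step 7 — Complex power: S = V·I* = 0.532 - j0.0003765 VA.
Step 8 — Real power: P = Re(S) = 0.532 W.
Step 9 — Reactive power: Q = Im(S) = -0.0003765 VAR.
Step 10 — Apparent power: |S| = 0.532 VA.
Step 11 — Power factor: PF = P/|S| = 1 (leading).

(a) P = 0.532 W  (b) Q = -0.0003765 VAR  (c) S = 0.532 VA  (d) PF = 1 (leading)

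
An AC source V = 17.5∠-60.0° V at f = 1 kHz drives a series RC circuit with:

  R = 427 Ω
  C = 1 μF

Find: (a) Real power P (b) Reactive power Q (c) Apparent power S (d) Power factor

Step 1 — Angular frequency: ω = 2π·f = 2π·1000 = 6283 rad/s.
Step 2 — Component impedances:
  R: Z = R = 427 Ω
  C: Z = 1/(jωC) = -j/(ω·C) = 0 - j159.2 Ω
Step 3 — Series combination: Z_total = R + C = 427 - j159.2 Ω = 455.7∠-20.4° Ω.
Step 4 — Source phasor: V = 17.5∠-60.0° V = 8.75 - j15.16 V.
Step 5 — Current: I = V / Z = 0.02961 - j0.02446 A = 0.0384∠-39.6° A.
Step 6 — Complex power: S = V·I* = 0.6297 - j0.2347 VA.
Step 7 — Real power: P = Re(S) = 0.6297 W.
Step 8 — Reactive power: Q = Im(S) = -0.2347 VAR.
Step 9 — Apparent power: |S| = 0.672 VA.
Step 10 — Power factor: PF = P/|S| = 0.937 (leading).

(a) P = 0.6297 W  (b) Q = -0.2347 VAR  (c) S = 0.672 VA  (d) PF = 0.937 (leading)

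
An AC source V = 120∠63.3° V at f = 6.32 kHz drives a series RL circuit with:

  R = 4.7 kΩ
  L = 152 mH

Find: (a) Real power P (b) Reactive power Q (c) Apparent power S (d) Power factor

Step 1 — Angular frequency: ω = 2π·f = 2π·6320 = 3.971e+04 rad/s.
Step 2 — Component impedances:
  R: Z = R = 4700 Ω
  L: Z = jωL = j·3.971e+04·0.152 = 0 + j6036 Ω
Step 3 — Series combination: Z_total = R + L = 4700 + j6036 Ω = 7650∠52.1° Ω.
Step 4 — Source phasor: V = 120∠63.3° V = 53.92 + j107.2 V.
Step 5 — Current: I = V / Z = 0.01539 + j0.003049 A = 0.01569∠11.2° A.
Step 6 — Complex power: S = V·I* = 1.156 + j1.485 VA.
Step 7 — Real power: P = Re(S) = 1.156 W.
Step 8 — Reactive power: Q = Im(S) = 1.485 VAR.
Step 9 — Apparent power: |S| = 1.882 VA.
Step 10 — Power factor: PF = P/|S| = 0.6144 (lagging).

(a) P = 1.156 W  (b) Q = 1.485 VAR  (c) S = 1.882 VA  (d) PF = 0.6144 (lagging)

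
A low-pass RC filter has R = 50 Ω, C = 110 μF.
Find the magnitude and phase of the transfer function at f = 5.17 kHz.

Step 1 — Angular frequency: ω = 2π·5170 = 3.248e+04 rad/s.
Step 2 — Transfer function: H(jω) = 1/(1 + jωRC).
Step 3 — Denominator: 1 + jωRC = 1 + j·3.248e+04·50·0.00011 = 1 + j178.7.
Step 4 — H = 3.133e-05 - j0.005597.
Step 5 — Magnitude: |H| = 0.005597 (-45.0 dB); phase: φ = -89.7°.

|H| = 0.005597 (-45.0 dB), φ = -89.7°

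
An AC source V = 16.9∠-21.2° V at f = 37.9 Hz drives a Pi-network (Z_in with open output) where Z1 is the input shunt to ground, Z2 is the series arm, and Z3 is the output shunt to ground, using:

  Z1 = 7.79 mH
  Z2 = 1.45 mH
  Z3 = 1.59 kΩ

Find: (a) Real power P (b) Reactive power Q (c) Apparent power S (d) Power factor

Step 1 — Angular frequency: ω = 2π·f = 2π·37.9 = 238.1 rad/s.
Step 2 — Component impedances:
  Z1: Z = jωL = j·238.1·0.00779 = 0 + j1.855 Ω
  Z2: Z = jωL = j·238.1·0.00145 = 0 + j0.3453 Ω
  Z3: Z = R = 1590 Ω
Step 3 — With open output, the series arm Z2 and the output shunt Z3 appear in series to ground: Z2 + Z3 = 1590 + j0.3453 Ω.
Step 4 — Parallel with input shunt Z1: Z_in = Z1 || (Z2 + Z3) = 0.002164 + j1.855 Ω = 1.855∠89.9° Ω.
Step 5 — Source phasor: V = 16.9∠-21.2° V = 15.76 - j6.111 V.
Step 6 — Current: I = V / Z = -3.285 - j8.498 A = 9.11∠-111.1° A.
Step 7 — Complex power: S = V·I* = 0.1796 + j154 VA.
Step 8 — Real power: P = Re(S) = 0.1796 W.
Step 9 — Reactive power: Q = Im(S) = 154 VAR.
Step 10 — Apparent power: |S| = 154 VA.
Step 11 — Power factor: PF = P/|S| = 0.001167 (lagging).

(a) P = 0.1796 W  (b) Q = 154 VAR  (c) S = 154 VA  (d) PF = 0.001167 (lagging)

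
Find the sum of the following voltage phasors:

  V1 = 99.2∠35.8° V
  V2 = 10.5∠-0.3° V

Step 1 — Convert each phasor to rectangular form:
  V1 = 99.2·(cos(35.8°) + j·sin(35.8°)) = 80.46 + j58.03 V
  V2 = 10.5·(cos(-0.3°) + j·sin(-0.3°)) = 10.5 - j0.05498 V
Step 2 — Sum components: V_total = 90.96 + j57.97 V.
Step 3 — Convert to polar: |V_total| = 107.9 V, ∠V_total = 32.5°.

V_total = 107.9∠32.5° V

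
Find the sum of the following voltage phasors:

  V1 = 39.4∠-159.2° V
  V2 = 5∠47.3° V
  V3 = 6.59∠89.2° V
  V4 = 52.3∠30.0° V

Step 1 — Convert each phasor to rectangular form:
  V1 = 39.4·(cos(-159.2°) + j·sin(-159.2°)) = -36.83 - j13.99 V
  V2 = 5·(cos(47.3°) + j·sin(47.3°)) = 3.391 + j3.675 V
  V3 = 6.59·(cos(89.2°) + j·sin(89.2°)) = 0.09201 + j6.589 V
  V4 = 52.3·(cos(30.0°) + j·sin(30.0°)) = 45.29 + j26.15 V
Step 2 — Sum components: V_total = 11.94 + j22.42 V.
Step 3 — Convert to polar: |V_total| = 25.41 V, ∠V_total = 62.0°.

V_total = 25.41∠62.0° V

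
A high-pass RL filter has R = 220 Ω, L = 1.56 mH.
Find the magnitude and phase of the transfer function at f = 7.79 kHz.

Step 1 — Angular frequency: ω = 2π·7790 = 4.895e+04 rad/s.
Step 2 — Transfer function: H(jω) = jωL/(R + jωL).
Step 3 — Numerator jωL = j·76.36; denominator R + jωL = 220 + j76.36.
Step 4 — H = 0.1075 + j0.3098.
Step 5 — Magnitude: |H| = 0.3279 (-9.7 dB); phase: φ = 70.9°.

|H| = 0.3279 (-9.7 dB), φ = 70.9°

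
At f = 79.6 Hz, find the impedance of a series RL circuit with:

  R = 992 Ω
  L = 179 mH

Step 1 — Angular frequency: ω = 2π·f = 2π·79.6 = 500.1 rad/s.
Step 2 — Component impedances:
  R: Z = R = 992 Ω
  L: Z = jωL = j·500.1·0.179 = 0 + j89.53 Ω
Step 3 — Series combination: Z_total = R + L = 992 + j89.53 Ω = 996∠5.2° Ω.

Z = 992 + j89.53 Ω = 996∠5.2° Ω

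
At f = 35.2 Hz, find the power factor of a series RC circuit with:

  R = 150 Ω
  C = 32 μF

Step 1 — Angular frequency: ω = 2π·f = 2π·35.2 = 221.2 rad/s.
Step 2 — Component impedances:
  R: Z = R = 150 Ω
  C: Z = 1/(jωC) = -j/(ω·C) = 0 - j141.3 Ω
Step 3 — Series combination: Z_total = R + C = 150 - j141.3 Ω = 206.1∠-43.3° Ω.
Step 4 — Power factor: PF = cos(φ) = Re(Z)/|Z| = 150/206.07 = 0.7279.
Step 5 — Type: Im(Z) = -141.3 ⇒ leading (phase φ = -43.3°).

PF = 0.7279 (leading, φ = -43.3°)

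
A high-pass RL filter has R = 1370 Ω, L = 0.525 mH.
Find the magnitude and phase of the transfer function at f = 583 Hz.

Step 1 — Angular frequency: ω = 2π·583 = 3663 rad/s.
Step 2 — Transfer function: H(jω) = jωL/(R + jωL).
Step 3 — Numerator jωL = j·1.923; denominator R + jωL = 1370 + j1.923.
Step 4 — H = 1.97e-06 + j0.001404.
Step 5 — Magnitude: |H| = 0.001404 (-57.1 dB); phase: φ = 89.9°.

|H| = 0.001404 (-57.1 dB), φ = 89.9°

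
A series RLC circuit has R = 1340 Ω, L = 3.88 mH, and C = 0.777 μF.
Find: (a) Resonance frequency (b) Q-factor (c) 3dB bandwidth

Step 1 — Resonance: ω₀ = 1/√(LC) = 1/√(0.00388·7.77e-07) = 1.821e+04 rad/s.
Step 2 — f₀ = ω₀/(2π) = 2899 Hz.
Step 3 — Series Q: Q = ω₀L/R = 1.821e+04·0.00388/1340 = 0.05274.
Step 4 — Bandwidth: Δω = ω₀/Q = 3.454e+05 rad/s; BW = Δω/(2π) = 5.497e+04 Hz.

(a) f₀ = 2899 Hz  (b) Q = 0.05274  (c) BW = 5.497e+04 Hz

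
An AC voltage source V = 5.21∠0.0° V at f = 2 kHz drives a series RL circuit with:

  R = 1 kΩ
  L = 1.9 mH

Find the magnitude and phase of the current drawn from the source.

Step 1 — Angular frequency: ω = 2π·f = 2π·2000 = 1.257e+04 rad/s.
Step 2 — Component impedances:
  R: Z = R = 1000 Ω
  L: Z = jωL = j·1.257e+04·0.0019 = 0 + j23.88 Ω
Step 3 — Series combination: Z_total = R + L = 1000 + j23.88 Ω = 1000∠1.4° Ω.
Step 4 — Source phasor: V = 5.21∠0.0° V = 5.21 V.
Step 5 — Ohm's law: I = V / Z_total = (5.21) / (1000 + j23.88) = 0.005207 - j0.0001243 A.
Step 6 — Convert to polar: |I| = 0.005209 A, ∠I = -1.4°.

I = 0.005209∠-1.4° A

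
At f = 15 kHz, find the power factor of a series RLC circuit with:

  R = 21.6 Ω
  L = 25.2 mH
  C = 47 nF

Step 1 — Angular frequency: ω = 2π·f = 2π·1.5e+04 = 9.425e+04 rad/s.
Step 2 — Component impedances:
  R: Z = R = 21.6 Ω
  L: Z = jωL = j·9.425e+04·0.0252 = 0 + j2375 Ω
  C: Z = 1/(jωC) = -j/(ω·C) = 0 - j225.8 Ω
Step 3 — Series combination: Z_total = R + L + C = 21.6 + j2149 Ω = 2149∠89.4° Ω.
Step 4 — Power factor: PF = cos(φ) = Re(Z)/|Z| = 21.6/2149 = 0.01005.
Step 5 — Type: Im(Z) = 2149 ⇒ lagging (phase φ = 89.4°).

PF = 0.01005 (lagging, φ = 89.4°)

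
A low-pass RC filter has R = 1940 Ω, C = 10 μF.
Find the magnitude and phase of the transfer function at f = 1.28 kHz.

Step 1 — Angular frequency: ω = 2π·1280 = 8042 rad/s.
Step 2 — Transfer function: H(jω) = 1/(1 + jωRC).
Step 3 — Denominator: 1 + jωRC = 1 + j·8042·1940·1e-05 = 1 + j156.
Step 4 — H = 4.108e-05 - j0.006409.
Step 5 — Magnitude: |H| = 0.006409 (-43.9 dB); phase: φ = -89.6°.

|H| = 0.006409 (-43.9 dB), φ = -89.6°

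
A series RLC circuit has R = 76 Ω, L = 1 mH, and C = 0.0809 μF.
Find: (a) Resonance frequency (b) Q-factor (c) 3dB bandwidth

Step 1 — Resonance condition Im(Z)=0 gives ω₀ = 1/√(LC).
Step 2 — ω₀ = 1/√(0.001·8.09e-08) = 1.112e+05 rad/s.
Step 3 — f₀ = ω₀/(2π) = 1.769e+04 Hz.
Step 4 — Series Q: Q = ω₀L/R = 1.112e+05·0.001/76 = 1.463.
Step 5 — 3dB bandwidth: Δω = ω₀/Q = 7.6e+04 rad/s; BW = Δω/(2π) = 1.21e+04 Hz.

(a) f₀ = 1.769e+04 Hz  (b) Q = 1.463  (c) BW = 1.21e+04 Hz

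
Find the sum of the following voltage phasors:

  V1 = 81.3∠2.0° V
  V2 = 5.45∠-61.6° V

Step 1 — Convert each phasor to rectangular form:
  V1 = 81.3·(cos(2.0°) + j·sin(2.0°)) = 81.25 + j2.837 V
  V2 = 5.45·(cos(-61.6°) + j·sin(-61.6°)) = 2.592 - j4.794 V
Step 2 — Sum components: V_total = 83.84 - j1.957 V.
Step 3 — Convert to polar: |V_total| = 83.87 V, ∠V_total = -1.3°.

V_total = 83.87∠-1.3° V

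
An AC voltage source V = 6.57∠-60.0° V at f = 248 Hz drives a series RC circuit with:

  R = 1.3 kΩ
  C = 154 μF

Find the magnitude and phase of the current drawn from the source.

Step 1 — Angular frequency: ω = 2π·f = 2π·248 = 1558 rad/s.
Step 2 — Component impedances:
  R: Z = R = 1300 Ω
  C: Z = 1/(jωC) = -j/(ω·C) = 0 - j4.167 Ω
Step 3 — Series combination: Z_total = R + C = 1300 - j4.167 Ω = 1300∠-0.2° Ω.
Step 4 — Source phasor: V = 6.57∠-60.0° V = 3.285 - j5.69 V.
Step 5 — Ohm's law: I = V / Z_total = (3.285 - j5.69) / (1300 - j4.167) = 0.002541 - j0.004369 A.
Step 6 — Convert to polar: |I| = 0.005054 A, ∠I = -59.8°.

I = 0.005054∠-59.8° A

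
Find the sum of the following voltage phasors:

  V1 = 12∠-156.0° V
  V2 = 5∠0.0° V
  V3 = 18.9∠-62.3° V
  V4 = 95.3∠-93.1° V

Step 1 — Convert each phasor to rectangular form:
  V1 = 12·(cos(-156.0°) + j·sin(-156.0°)) = -10.96 - j4.881 V
  V2 = 5·(cos(0.0°) + j·sin(0.0°)) = 5 V
  V3 = 18.9·(cos(-62.3°) + j·sin(-62.3°)) = 8.786 - j16.73 V
  V4 = 95.3·(cos(-93.1°) + j·sin(-93.1°)) = -5.154 - j95.16 V
Step 2 — Sum components: V_total = -2.331 - j116.8 V.
Step 3 — Convert to polar: |V_total| = 116.8 V, ∠V_total = -91.1°.

V_total = 116.8∠-91.1° V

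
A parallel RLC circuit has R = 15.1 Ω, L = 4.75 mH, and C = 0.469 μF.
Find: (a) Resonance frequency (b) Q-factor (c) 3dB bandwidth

Step 1 — Resonance: ω₀ = 1/√(LC) = 1/√(0.00475·4.69e-07) = 2.119e+04 rad/s.
Step 2 — f₀ = ω₀/(2π) = 3372 Hz.
Step 3 — Parallel Q: Q = R/(ω₀L) = 15.1/(2.119e+04·0.00475) = 0.15.
Step 4 — Bandwidth: Δω = ω₀/Q = 1.412e+05 rad/s; BW = Δω/(2π) = 2.247e+04 Hz.

(a) f₀ = 3372 Hz  (b) Q = 0.15  (c) BW = 2.247e+04 Hz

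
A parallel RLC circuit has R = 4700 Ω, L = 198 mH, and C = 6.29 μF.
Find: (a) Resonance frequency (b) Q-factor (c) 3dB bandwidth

Step 1 — Resonance: ω₀ = 1/√(LC) = 1/√(0.198·6.29e-06) = 896.1 rad/s.
Step 2 — f₀ = ω₀/(2π) = 142.6 Hz.
Step 3 — Parallel Q: Q = R/(ω₀L) = 4700/(896.1·0.198) = 26.49.
Step 4 — Bandwidth: Δω = ω₀/Q = 33.83 rad/s; BW = Δω/(2π) = 5.384 Hz.

(a) f₀ = 142.6 Hz  (b) Q = 26.49  (c) BW = 5.384 Hz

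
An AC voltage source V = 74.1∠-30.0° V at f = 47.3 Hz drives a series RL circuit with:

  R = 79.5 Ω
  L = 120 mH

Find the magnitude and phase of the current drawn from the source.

Step 1 — Angular frequency: ω = 2π·f = 2π·47.3 = 297.2 rad/s.
Step 2 — Component impedances:
  R: Z = R = 79.5 Ω
  L: Z = jωL = j·297.2·0.12 = 0 + j35.66 Ω
Step 3 — Series combination: Z_total = R + L = 79.5 + j35.66 Ω = 87.13∠24.2° Ω.
Step 4 — Source phasor: V = 74.1∠-30.0° V = 64.17 - j37.05 V.
Step 5 — Ohm's law: I = V / Z_total = (64.17 - j37.05) / (79.5 + j35.66) = 0.4979 - j0.6894 A.
Step 6 — Convert to polar: |I| = 0.8504 A, ∠I = -54.2°.

I = 0.8504∠-54.2° A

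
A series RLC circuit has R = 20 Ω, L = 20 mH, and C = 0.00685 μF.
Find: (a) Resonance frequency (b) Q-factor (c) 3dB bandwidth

Step 1 — Resonance: ω₀ = 1/√(LC) = 1/√(0.02·6.85e-09) = 8.544e+04 rad/s.
Step 2 — f₀ = ω₀/(2π) = 1.36e+04 Hz.
Step 3 — Series Q: Q = ω₀L/R = 8.544e+04·0.02/20 = 85.44.
Step 4 — Bandwidth: Δω = ω₀/Q = 1000 rad/s; BW = Δω/(2π) = 159.2 Hz.

(a) f₀ = 1.36e+04 Hz  (b) Q = 85.44  (c) BW = 159.2 Hz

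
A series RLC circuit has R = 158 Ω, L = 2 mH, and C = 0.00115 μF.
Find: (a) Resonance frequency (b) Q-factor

Step 1 — Resonance condition Im(Z)=0 gives ω₀ = 1/√(LC).
Step 2 — ω₀ = 1/√(0.002·1.15e-09) = 6.594e+05 rad/s.
Step 3 — f₀ = ω₀/(2π) = 1.049e+05 Hz.
Step 4 — Series Q: Q = ω₀L/R = 6.594e+05·0.002/158 = 8.347.

(a) f₀ = 1.049e+05 Hz  (b) Q = 8.347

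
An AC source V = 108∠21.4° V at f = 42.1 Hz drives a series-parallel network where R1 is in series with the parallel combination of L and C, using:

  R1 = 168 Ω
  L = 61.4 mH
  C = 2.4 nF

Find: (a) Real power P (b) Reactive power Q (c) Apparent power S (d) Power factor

Step 1 — Angular frequency: ω = 2π·f = 2π·42.1 = 264.5 rad/s.
Step 2 — Component impedances:
  R1: Z = R = 168 Ω
  L: Z = jωL = j·264.5·0.0614 = 0 + j16.24 Ω
  C: Z = 1/(jωC) = -j/(ω·C) = 0 - j1.575e+06 Ω
Step 3 — Parallel branch: L || C = 1/(1/L + 1/C) = 0 + j16.24 Ω.
Step 4 — Series with R1: Z_total = R1 + (L || C) = 168 + j16.24 Ω = 168.8∠5.5° Ω.
Step 5 — Source phasor: V = 108∠21.4° V = 100.6 + j39.41 V.
Step 6 — Current: I = V / Z = 0.6155 + j0.1751 A = 0.6399∠15.9° A.
Step 7 — Complex power: S = V·I* = 68.79 + j6.65 VA.
Step 8 — Real power: P = Re(S) = 68.79 W.
Step 9 — Reactive power: Q = Im(S) = 6.65 VAR.
Step 10 — Apparent power: |S| = 69.11 VA.
Step 11 — Power factor: PF = P/|S| = 0.9954 (lagging).

(a) P = 68.79 W  (b) Q = 6.65 VAR  (c) S = 69.11 VA  (d) PF = 0.9954 (lagging)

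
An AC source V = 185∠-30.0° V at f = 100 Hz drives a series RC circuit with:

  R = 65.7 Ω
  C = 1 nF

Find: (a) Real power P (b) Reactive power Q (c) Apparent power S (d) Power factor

Step 1 — Angular frequency: ω = 2π·f = 2π·100 = 628.3 rad/s.
Step 2 — Component impedances:
  R: Z = R = 65.7 Ω
  C: Z = 1/(jωC) = -j/(ω·C) = 0 - j1.592e+06 Ω
Step 3 — Series combination: Z_total = R + C = 65.7 - j1.592e+06 Ω = 1.592e+06∠-90.0° Ω.
Step 4 — Source phasor: V = 185∠-30.0° V = 160.2 - j92.5 V.
Step 5 — Current: I = V / Z = 5.812e-05 + j0.0001007 A = 0.0001162∠60.0° A.
Step 6 — Complex power: S = V·I* = 8.877e-07 - j0.0215 VA.
Step 7 — Real power: P = Re(S) = 8.877e-07 W.
Step 8 — Reactive power: Q = Im(S) = -0.0215 VAR.
Step 9 — Apparent power: |S| = 0.0215 VA.
Step 10 — Power factor: PF = P/|S| = 4.128e-05 (leading).

(a) P = 8.877e-07 W  (b) Q = -0.0215 VAR  (c) S = 0.0215 VA  (d) PF = 4.128e-05 (leading)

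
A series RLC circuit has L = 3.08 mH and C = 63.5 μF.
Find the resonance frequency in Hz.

Step 1 — Resonance condition Im(Z)=0 gives ω₀ = 1/√(LC).
Step 2 — ω₀ = 1/√(0.00308·6.35e-05) = 2261 rad/s.
Step 3 — f₀ = ω₀/(2π) = 359.9 Hz.

f₀ = 359.9 Hz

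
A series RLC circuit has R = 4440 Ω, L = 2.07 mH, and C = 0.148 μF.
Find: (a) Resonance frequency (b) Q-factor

Step 1 — Resonance condition Im(Z)=0 gives ω₀ = 1/√(LC).
Step 2 — ω₀ = 1/√(0.00207·1.48e-07) = 5.713e+04 rad/s.
Step 3 — f₀ = ω₀/(2π) = 9093 Hz.
Step 4 — Series Q: Q = ω₀L/R = 5.713e+04·0.00207/4440 = 0.02664.

(a) f₀ = 9093 Hz  (b) Q = 0.02664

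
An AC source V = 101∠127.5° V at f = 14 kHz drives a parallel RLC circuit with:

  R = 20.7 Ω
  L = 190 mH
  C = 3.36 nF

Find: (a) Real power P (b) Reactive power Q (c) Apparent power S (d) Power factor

Step 1 — Angular frequency: ω = 2π·f = 2π·1.4e+04 = 8.796e+04 rad/s.
Step 2 — Component impedances:
  R: Z = R = 20.7 Ω
  L: Z = jωL = j·8.796e+04·0.19 = 0 + j1.671e+04 Ω
  C: Z = 1/(jωC) = -j/(ω·C) = 0 - j3383 Ω
Step 3 — Parallel combination: 1/Z_total = 1/R + 1/L + 1/C; Z_total = 20.7 - j0.101 Ω = 20.7∠-0.3° Ω.
Step 4 — Source phasor: V = 101∠127.5° V = -61.48 + j80.13 V.
Step 5 — Current: I = V / Z = -2.989 + j3.856 A = 4.879∠127.8° A.
Step 6 — Complex power: S = V·I* = 492.8 - j2.405 VA.
Step 7 — Real power: P = Re(S) = 492.8 W.
Step 8 — Reactive power: Q = Im(S) = -2.405 VAR.
Step 9 — Apparent power: |S| = 492.8 VA.
Step 10 — Power factor: PF = P/|S| = 1 (leading).

(a) P = 492.8 W  (b) Q = -2.405 VAR  (c) S = 492.8 VA  (d) PF = 1 (leading)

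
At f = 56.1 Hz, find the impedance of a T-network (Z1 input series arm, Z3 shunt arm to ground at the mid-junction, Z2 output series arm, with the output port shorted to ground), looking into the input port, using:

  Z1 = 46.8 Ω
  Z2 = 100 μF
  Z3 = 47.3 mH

Step 1 — Angular frequency: ω = 2π·f = 2π·56.1 = 352.5 rad/s.
Step 2 — Component impedances:
  Z1: Z = R = 46.8 Ω
  Z2: Z = 1/(jωC) = -j/(ω·C) = 0 - j28.37 Ω
  Z3: Z = jωL = j·352.5·0.0473 = 0 + j16.67 Ω
Step 3 — With the output port shorted to ground, the output series arm Z2 runs from the junction to ground; the shunt arm Z3 also runs from the junction to ground. They appear in parallel: Z3 || Z2 = 0 + j40.44 Ω.
Step 4 — Series with input arm Z1: Z_in = Z1 + (Z3 || Z2) = 46.8 + j40.44 Ω = 61.85∠40.8° Ω.

Z = 46.8 + j40.44 Ω = 61.85∠40.8° Ω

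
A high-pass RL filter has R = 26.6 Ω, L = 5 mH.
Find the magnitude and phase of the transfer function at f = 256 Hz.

Step 1 — Angular frequency: ω = 2π·256 = 1608 rad/s.
Step 2 — Transfer function: H(jω) = jωL/(R + jωL).
Step 3 — Numerator jωL = j·8.042; denominator R + jωL = 26.6 + j8.042.
Step 4 — H = 0.08376 + j0.277.
Step 5 — Magnitude: |H| = 0.2894 (-10.8 dB); phase: φ = 73.2°.

|H| = 0.2894 (-10.8 dB), φ = 73.2°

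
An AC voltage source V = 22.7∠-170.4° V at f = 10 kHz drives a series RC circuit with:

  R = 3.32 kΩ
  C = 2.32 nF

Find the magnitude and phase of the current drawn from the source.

Step 1 — Angular frequency: ω = 2π·f = 2π·1e+04 = 6.283e+04 rad/s.
Step 2 — Component impedances:
  R: Z = R = 3320 Ω
  C: Z = 1/(jωC) = -j/(ω·C) = 0 - j6860 Ω
Step 3 — Series combination: Z_total = R + C = 3320 - j6860 Ω = 7621∠-64.2° Ω.
Step 4 — Source phasor: V = 22.7∠-170.4° V = -22.38 - j3.786 V.
Step 5 — Ohm's law: I = V / Z_total = (-22.38 - j3.786) / (3320 - j6860) = -0.0008322 - j0.00286 A.
Step 6 — Convert to polar: |I| = 0.002979 A, ∠I = -106.2°.

I = 0.002979∠-106.2° A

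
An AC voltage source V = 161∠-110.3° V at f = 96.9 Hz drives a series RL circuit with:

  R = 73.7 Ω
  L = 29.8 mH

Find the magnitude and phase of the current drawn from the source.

Step 1 — Angular frequency: ω = 2π·f = 2π·96.9 = 608.8 rad/s.
Step 2 — Component impedances:
  R: Z = R = 73.7 Ω
  L: Z = jωL = j·608.8·0.0298 = 0 + j18.14 Ω
Step 3 — Series combination: Z_total = R + L = 73.7 + j18.14 Ω = 75.9∠13.8° Ω.
Step 4 — Source phasor: V = 161∠-110.3° V = -55.86 - j151 V.
Step 5 — Ohm's law: I = V / Z_total = (-55.86 - j151) / (73.7 + j18.14) = -1.19 - j1.756 A.
Step 6 — Convert to polar: |I| = 2.121 A, ∠I = -124.1°.

I = 2.121∠-124.1° A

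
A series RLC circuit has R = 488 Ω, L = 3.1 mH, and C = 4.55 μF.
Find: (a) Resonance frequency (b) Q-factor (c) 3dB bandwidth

Step 1 — Resonance: ω₀ = 1/√(LC) = 1/√(0.0031·4.55e-06) = 8420 rad/s.
Step 2 — f₀ = ω₀/(2π) = 1340 Hz.
Step 3 — Series Q: Q = ω₀L/R = 8420·0.0031/488 = 0.05349.
Step 4 — Bandwidth: Δω = ω₀/Q = 1.574e+05 rad/s; BW = Δω/(2π) = 2.505e+04 Hz.

(a) f₀ = 1340 Hz  (b) Q = 0.05349  (c) BW = 2.505e+04 Hz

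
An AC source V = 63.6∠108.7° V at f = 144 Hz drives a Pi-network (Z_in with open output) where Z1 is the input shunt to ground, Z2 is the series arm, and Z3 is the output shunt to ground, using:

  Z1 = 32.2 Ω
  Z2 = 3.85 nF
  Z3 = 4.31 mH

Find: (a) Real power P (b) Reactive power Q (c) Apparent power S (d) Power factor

Step 1 — Angular frequency: ω = 2π·f = 2π·144 = 904.8 rad/s.
Step 2 — Component impedances:
  Z1: Z = R = 32.2 Ω
  Z2: Z = 1/(jωC) = -j/(ω·C) = 0 - j2.871e+05 Ω
  Z3: Z = jωL = j·904.8·0.00431 = 0 + j3.9 Ω
Step 3 — With open output, the series arm Z2 and the output shunt Z3 appear in series to ground: Z2 + Z3 = 0 - j2.871e+05 Ω.
Step 4 — Parallel with input shunt Z1: Z_in = Z1 || (Z2 + Z3) = 32.2 - j0.003612 Ω = 32.2∠-0.0° Ω.
Step 5 — Source phasor: V = 63.6∠108.7° V = -20.39 + j60.24 V.
Step 6 — Current: I = V / Z = -0.6335 + j1.871 A = 1.975∠108.7° A.
Step 7 — Complex power: S = V·I* = 125.6 - j0.01409 VA.
Step 8 — Real power: P = Re(S) = 125.6 W.
Step 9 — Reactive power: Q = Im(S) = -0.01409 VAR.
Step 10 — Apparent power: |S| = 125.6 VA.
Step 11 — Power factor: PF = P/|S| = 1 (leading).

(a) P = 125.6 W  (b) Q = -0.01409 VAR  (c) S = 125.6 VA  (d) PF = 1 (leading)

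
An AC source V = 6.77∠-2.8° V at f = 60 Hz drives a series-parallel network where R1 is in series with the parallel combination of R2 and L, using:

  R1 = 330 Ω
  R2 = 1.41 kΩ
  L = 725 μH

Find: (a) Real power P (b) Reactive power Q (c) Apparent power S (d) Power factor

Step 1 — Angular frequency: ω = 2π·f = 2π·60 = 377 rad/s.
Step 2 — Component impedances:
  R1: Z = R = 330 Ω
  R2: Z = R = 1410 Ω
  L: Z = jωL = j·377·0.000725 = 0 + j0.2733 Ω
Step 3 — Parallel branch: R2 || L = 1/(1/R2 + 1/L) = 5.298e-05 + j0.2733 Ω.
Step 4 — Series with R1: Z_total = R1 + (R2 || L) = 330 + j0.2733 Ω = 330∠0.0° Ω.
Step 5 — Source phasor: V = 6.77∠-2.8° V = 6.762 - j0.3307 V.
Step 6 — Current: I = V / Z = 0.02049 - j0.001019 A = 0.02052∠-2.8° A.
Step 7 — Complex power: S = V·I* = 0.1389 + j0.000115 VA.
Step 8 — Real power: P = Re(S) = 0.1389 W.
Step 9 — Reactive power: Q = Im(S) = 0.000115 VAR.
Step 10 — Apparent power: |S| = 0.1389 VA.
Step 11 — Power factor: PF = P/|S| = 1 (lagging).

(a) P = 0.1389 W  (b) Q = 0.000115 VAR  (c) S = 0.1389 VA  (d) PF = 1 (lagging)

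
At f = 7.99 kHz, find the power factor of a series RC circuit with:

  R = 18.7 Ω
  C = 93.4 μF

Step 1 — Angular frequency: ω = 2π·f = 2π·7990 = 5.02e+04 rad/s.
Step 2 — Component impedances:
  R: Z = R = 18.7 Ω
  C: Z = 1/(jωC) = -j/(ω·C) = 0 - j0.2133 Ω
Step 3 — Series combination: Z_total = R + C = 18.7 - j0.2133 Ω = 18.7∠-0.7° Ω.
Step 4 — Power factor: PF = cos(φ) = Re(Z)/|Z| = 18.7/18.701 = 0.9999.
Step 5 — Type: Im(Z) = -0.2133 ⇒ leading (phase φ = -0.7°).

PF = 0.9999 (leading, φ = -0.7°)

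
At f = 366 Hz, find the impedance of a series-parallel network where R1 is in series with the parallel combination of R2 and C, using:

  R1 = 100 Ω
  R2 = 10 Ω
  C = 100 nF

Step 1 — Angular frequency: ω = 2π·f = 2π·366 = 2300 rad/s.
Step 2 — Component impedances:
  R1: Z = R = 100 Ω
  R2: Z = R = 10 Ω
  C: Z = 1/(jωC) = -j/(ω·C) = 0 - j4348 Ω
Step 3 — Parallel branch: R2 || C = 1/(1/R2 + 1/C) = 10 - j0.023 Ω.
Step 4 — Series with R1: Z_total = R1 + (R2 || C) = 110 - j0.023 Ω = 110∠-0.0° Ω.

Z = 110 - j0.023 Ω = 110∠-0.0° Ω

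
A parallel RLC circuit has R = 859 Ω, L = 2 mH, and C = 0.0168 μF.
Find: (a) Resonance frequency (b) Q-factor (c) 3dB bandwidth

Step 1 — Resonance: ω₀ = 1/√(LC) = 1/√(0.002·1.68e-08) = 1.725e+05 rad/s.
Step 2 — f₀ = ω₀/(2π) = 2.746e+04 Hz.
Step 3 — Parallel Q: Q = R/(ω₀L) = 859/(1.725e+05·0.002) = 2.49.
Step 4 — Bandwidth: Δω = ω₀/Q = 6.929e+04 rad/s; BW = Δω/(2π) = 1.103e+04 Hz.

(a) f₀ = 2.746e+04 Hz  (b) Q = 2.49  (c) BW = 1.103e+04 Hz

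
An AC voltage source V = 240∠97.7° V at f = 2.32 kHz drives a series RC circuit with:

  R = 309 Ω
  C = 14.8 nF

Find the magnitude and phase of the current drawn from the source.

Step 1 — Angular frequency: ω = 2π·f = 2π·2320 = 1.458e+04 rad/s.
Step 2 — Component impedances:
  R: Z = R = 309 Ω
  C: Z = 1/(jωC) = -j/(ω·C) = 0 - j4635 Ω
Step 3 — Series combination: Z_total = R + C = 309 - j4635 Ω = 4646∠-86.2° Ω.
Step 4 — Source phasor: V = 240∠97.7° V = -32.16 + j237.8 V.
Step 5 — Ohm's law: I = V / Z_total = (-32.16 + j237.8) / (309 - j4635) = -0.05154 - j0.003501 A.
Step 6 — Convert to polar: |I| = 0.05166 A, ∠I = -176.1°.

I = 0.05166∠-176.1° A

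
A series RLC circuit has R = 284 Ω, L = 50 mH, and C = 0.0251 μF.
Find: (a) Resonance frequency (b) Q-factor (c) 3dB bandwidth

Step 1 — Resonance: ω₀ = 1/√(LC) = 1/√(0.05·2.51e-08) = 2.823e+04 rad/s.
Step 2 — f₀ = ω₀/(2π) = 4493 Hz.
Step 3 — Series Q: Q = ω₀L/R = 2.823e+04·0.05/284 = 4.97.
Step 4 — Bandwidth: Δω = ω₀/Q = 5680 rad/s; BW = Δω/(2π) = 904 Hz.

(a) f₀ = 4493 Hz  (b) Q = 4.97  (c) BW = 904 Hz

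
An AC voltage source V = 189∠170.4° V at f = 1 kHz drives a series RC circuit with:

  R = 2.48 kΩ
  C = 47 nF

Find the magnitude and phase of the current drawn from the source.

Step 1 — Angular frequency: ω = 2π·f = 2π·1000 = 6283 rad/s.
Step 2 — Component impedances:
  R: Z = R = 2480 Ω
  C: Z = 1/(jωC) = -j/(ω·C) = 0 - j3386 Ω
Step 3 — Series combination: Z_total = R + C = 2480 - j3386 Ω = 4197∠-53.8° Ω.
Step 4 — Source phasor: V = 189∠170.4° V = -186.4 + j31.52 V.
Step 5 — Ohm's law: I = V / Z_total = (-186.4 + j31.52) / (2480 - j3386) = -0.03229 - j0.03138 A.
Step 6 — Convert to polar: |I| = 0.04503 A, ∠I = -135.8°.

I = 0.04503∠-135.8° A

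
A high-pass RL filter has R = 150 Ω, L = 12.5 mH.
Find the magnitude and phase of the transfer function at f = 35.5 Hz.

Step 1 — Angular frequency: ω = 2π·35.5 = 223.1 rad/s.
Step 2 — Transfer function: H(jω) = jωL/(R + jωL).
Step 3 — Numerator jωL = j·2.788; denominator R + jωL = 150 + j2.788.
Step 4 — H = 0.0003454 + j0.01858.
Step 5 — Magnitude: |H| = 0.01858 (-34.6 dB); phase: φ = 88.9°.

|H| = 0.01858 (-34.6 dB), φ = 88.9°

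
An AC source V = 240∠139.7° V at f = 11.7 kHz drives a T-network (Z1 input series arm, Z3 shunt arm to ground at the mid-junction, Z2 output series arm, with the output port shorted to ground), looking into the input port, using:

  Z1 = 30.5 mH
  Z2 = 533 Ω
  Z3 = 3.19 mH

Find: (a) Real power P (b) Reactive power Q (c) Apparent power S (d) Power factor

Step 1 — Angular frequency: ω = 2π·f = 2π·1.17e+04 = 7.351e+04 rad/s.
Step 2 — Component impedances:
  Z1: Z = jωL = j·7.351e+04·0.0305 = 0 + j2242 Ω
  Z2: Z = R = 533 Ω
  Z3: Z = jωL = j·7.351e+04·0.00319 = 0 + j234.5 Ω
Step 3 — With the output port shorted to ground, the output series arm Z2 runs from the junction to ground; the shunt arm Z3 also runs from the junction to ground. They appear in parallel: Z3 || Z2 = 86.44 + j196.5 Ω.
Step 4 — Series with input arm Z1: Z_in = Z1 + (Z3 || Z2) = 86.44 + j2439 Ω = 2440∠88.0° Ω.
Step 5 — Source phasor: V = 240∠139.7° V = -183 + j155.2 V.
Step 6 — Current: I = V / Z = 0.06092 + j0.07722 A = 0.09835∠51.7° A.
Step 7 — Complex power: S = V·I* = 0.8362 + j23.59 VA.
Step 8 — Real power: P = Re(S) = 0.8362 W.
Step 9 — Reactive power: Q = Im(S) = 23.59 VAR.
Step 10 — Apparent power: |S| = 23.61 VA.
Step 11 — Power factor: PF = P/|S| = 0.03543 (lagging).

(a) P = 0.8362 W  (b) Q = 23.59 VAR  (c) S = 23.61 VA  (d) PF = 0.03543 (lagging)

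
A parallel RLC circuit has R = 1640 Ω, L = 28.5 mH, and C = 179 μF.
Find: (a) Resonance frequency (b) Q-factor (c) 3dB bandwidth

Step 1 — Resonance: ω₀ = 1/√(LC) = 1/√(0.0285·0.000179) = 442.7 rad/s.
Step 2 — f₀ = ω₀/(2π) = 70.46 Hz.
Step 3 — Parallel Q: Q = R/(ω₀L) = 1640/(442.7·0.0285) = 130.
Step 4 — Bandwidth: Δω = ω₀/Q = 3.406 rad/s; BW = Δω/(2π) = 0.5422 Hz.

(a) f₀ = 70.46 Hz  (b) Q = 130  (c) BW = 0.5422 Hz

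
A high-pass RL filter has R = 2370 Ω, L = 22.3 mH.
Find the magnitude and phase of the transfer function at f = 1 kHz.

Step 1 — Angular frequency: ω = 2π·1000 = 6283 rad/s.
Step 2 — Transfer function: H(jω) = jωL/(R + jωL).
Step 3 — Numerator jωL = j·140.1; denominator R + jωL = 2370 + j140.1.
Step 4 — H = 0.003483 + j0.05891.
Step 5 — Magnitude: |H| = 0.05902 (-24.6 dB); phase: φ = 86.6°.

|H| = 0.05902 (-24.6 dB), φ = 86.6°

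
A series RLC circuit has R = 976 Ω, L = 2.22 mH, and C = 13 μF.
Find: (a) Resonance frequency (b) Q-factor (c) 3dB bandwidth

Step 1 — Resonance condition Im(Z)=0 gives ω₀ = 1/√(LC).
Step 2 — ω₀ = 1/√(0.00222·1.3e-05) = 5886 rad/s.
Step 3 — f₀ = ω₀/(2π) = 936.9 Hz.
Step 4 — Series Q: Q = ω₀L/R = 5886·0.00222/976 = 0.01339.
Step 5 — 3dB bandwidth: Δω = ω₀/Q = 4.396e+05 rad/s; BW = Δω/(2π) = 6.997e+04 Hz.

(a) f₀ = 936.9 Hz  (b) Q = 0.01339  (c) BW = 6.997e+04 Hz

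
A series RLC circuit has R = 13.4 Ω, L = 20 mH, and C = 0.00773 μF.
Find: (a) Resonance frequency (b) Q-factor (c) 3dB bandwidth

Step 1 — Resonance condition Im(Z)=0 gives ω₀ = 1/√(LC).
Step 2 — ω₀ = 1/√(0.02·7.73e-09) = 8.043e+04 rad/s.
Step 3 — f₀ = ω₀/(2π) = 1.28e+04 Hz.
Step 4 — Series Q: Q = ω₀L/R = 8.043e+04·0.02/13.4 = 120.
Step 5 — 3dB bandwidth: Δω = ω₀/Q = 670 rad/s; BW = Δω/(2π) = 106.6 Hz.

(a) f₀ = 1.28e+04 Hz  (b) Q = 120  (c) BW = 106.6 Hz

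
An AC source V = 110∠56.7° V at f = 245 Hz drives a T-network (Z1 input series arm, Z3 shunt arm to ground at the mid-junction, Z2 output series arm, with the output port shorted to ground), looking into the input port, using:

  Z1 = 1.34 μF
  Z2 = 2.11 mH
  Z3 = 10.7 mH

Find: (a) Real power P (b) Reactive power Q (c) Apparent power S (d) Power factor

Step 1 — Angular frequency: ω = 2π·f = 2π·245 = 1539 rad/s.
Step 2 — Component impedances:
  Z1: Z = 1/(jωC) = -j/(ω·C) = 0 - j484.8 Ω
  Z2: Z = jωL = j·1539·0.00211 = 0 + j3.248 Ω
  Z3: Z = jωL = j·1539·0.0107 = 0 + j16.47 Ω
Step 3 — With the output port shorted to ground, the output series arm Z2 runs from the junction to ground; the shunt arm Z3 also runs from the junction to ground. They appear in parallel: Z3 || Z2 = 0 + j2.713 Ω.
Step 4 — Series with input arm Z1: Z_in = Z1 + (Z3 || Z2) = 0 - j482.1 Ω = 482.1∠-90.0° Ω.
Step 5 — Source phasor: V = 110∠56.7° V = 60.39 + j91.94 V.
Step 6 — Current: I = V / Z = -0.1907 + j0.1253 A = 0.2282∠146.7° A.
Step 7 — Complex power: S = V·I* = 0 - j25.1 VA.
Step 8 — Real power: P = Re(S) = 0 W.
Step 9 — Reactive power: Q = Im(S) = -25.1 VAR.
Step 10 — Apparent power: |S| = 25.1 VA.
Step 11 — Power factor: PF = P/|S| = 0 (leading).

(a) P = 0 W  (b) Q = -25.1 VAR  (c) S = 25.1 VA  (d) PF = 0 (leading)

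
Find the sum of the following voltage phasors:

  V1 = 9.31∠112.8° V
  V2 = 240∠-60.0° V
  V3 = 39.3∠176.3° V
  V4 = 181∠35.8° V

Step 1 — Convert each phasor to rectangular form:
  V1 = 9.31·(cos(112.8°) + j·sin(112.8°)) = -3.608 + j8.583 V
  V2 = 240·(cos(-60.0°) + j·sin(-60.0°)) = 120 - j207.8 V
  V3 = 39.3·(cos(176.3°) + j·sin(176.3°)) = -39.22 + j2.536 V
  V4 = 181·(cos(35.8°) + j·sin(35.8°)) = 146.8 + j105.9 V
Step 2 — Sum components: V_total = 224 - j90.85 V.
Step 3 — Convert to polar: |V_total| = 241.7 V, ∠V_total = -22.1°.

V_total = 241.7∠-22.1° V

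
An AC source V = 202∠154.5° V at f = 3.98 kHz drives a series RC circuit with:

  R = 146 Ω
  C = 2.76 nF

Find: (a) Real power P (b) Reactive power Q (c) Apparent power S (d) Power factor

Step 1 — Angular frequency: ω = 2π·f = 2π·3980 = 2.501e+04 rad/s.
Step 2 — Component impedances:
  R: Z = R = 146 Ω
  C: Z = 1/(jωC) = -j/(ω·C) = 0 - j1.449e+04 Ω
Step 3 — Series combination: Z_total = R + C = 146 - j1.449e+04 Ω = 1.449e+04∠-89.4° Ω.
Step 4 — Source phasor: V = 202∠154.5° V = -182.3 + j86.96 V.
Step 5 — Current: I = V / Z = -0.006128 - j0.01252 A = 0.01394∠-116.1° A.
Step 6 — Complex power: S = V·I* = 0.02838 - j2.816 VA.
Step 7 — Real power: P = Re(S) = 0.02838 W.
Step 8 — Reactive power: Q = Im(S) = -2.816 VAR.
Step 9 — Apparent power: |S| = 2.816 VA.
Step 10 — Power factor: PF = P/|S| = 0.01008 (leading).

(a) P = 0.02838 W  (b) Q = -2.816 VAR  (c) S = 2.816 VA  (d) PF = 0.01008 (leading)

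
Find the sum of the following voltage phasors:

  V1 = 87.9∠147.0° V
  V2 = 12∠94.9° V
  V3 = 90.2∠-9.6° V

Step 1 — Convert each phasor to rectangular form:
  V1 = 87.9·(cos(147.0°) + j·sin(147.0°)) = -73.72 + j47.87 V
  V2 = 12·(cos(94.9°) + j·sin(94.9°)) = -1.025 + j11.96 V
  V3 = 90.2·(cos(-9.6°) + j·sin(-9.6°)) = 88.94 - j15.04 V
Step 2 — Sum components: V_total = 14.19 + j44.79 V.
Step 3 — Convert to polar: |V_total| = 46.98 V, ∠V_total = 72.4°.

V_total = 46.98∠72.4° V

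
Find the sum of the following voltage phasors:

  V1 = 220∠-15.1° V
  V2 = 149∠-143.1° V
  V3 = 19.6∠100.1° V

Step 1 — Convert each phasor to rectangular form:
  V1 = 220·(cos(-15.1°) + j·sin(-15.1°)) = 212.4 - j57.31 V
  V2 = 149·(cos(-143.1°) + j·sin(-143.1°)) = -119.2 - j89.46 V
  V3 = 19.6·(cos(100.1°) + j·sin(100.1°)) = -3.437 + j19.3 V
Step 2 — Sum components: V_total = 89.81 - j127.5 V.
Step 3 — Convert to polar: |V_total| = 155.9 V, ∠V_total = -54.8°.

V_total = 155.9∠-54.8° V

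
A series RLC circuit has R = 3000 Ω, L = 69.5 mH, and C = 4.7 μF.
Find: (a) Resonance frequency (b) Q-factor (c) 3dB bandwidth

Step 1 — Resonance: ω₀ = 1/√(LC) = 1/√(0.0695·4.7e-06) = 1750 rad/s.
Step 2 — f₀ = ω₀/(2π) = 278.5 Hz.
Step 3 — Series Q: Q = ω₀L/R = 1750·0.0695/3000 = 0.04053.
Step 4 — Bandwidth: Δω = ω₀/Q = 4.317e+04 rad/s; BW = Δω/(2π) = 6870 Hz.

(a) f₀ = 278.5 Hz  (b) Q = 0.04053  (c) BW = 6870 Hz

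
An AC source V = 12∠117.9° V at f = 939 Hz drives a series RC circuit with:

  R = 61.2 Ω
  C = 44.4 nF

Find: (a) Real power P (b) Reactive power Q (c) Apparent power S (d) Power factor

Step 1 — Angular frequency: ω = 2π·f = 2π·939 = 5900 rad/s.
Step 2 — Component impedances:
  R: Z = R = 61.2 Ω
  C: Z = 1/(jωC) = -j/(ω·C) = 0 - j3817 Ω
Step 3 — Series combination: Z_total = R + C = 61.2 - j3817 Ω = 3818∠-89.1° Ω.
Step 4 — Source phasor: V = 12∠117.9° V = -5.615 + j10.61 V.
Step 5 — Current: I = V / Z = -0.002801 - j0.001426 A = 0.003143∠-153.0° A.
Step 6 — Complex power: S = V·I* = 0.0006046 - j0.03771 VA.
Step 7 — Real power: P = Re(S) = 0.0006046 W.
Step 8 — Reactive power: Q = Im(S) = -0.03771 VAR.
Step 9 — Apparent power: |S| = 0.03772 VA.
Step 10 — Power factor: PF = P/|S| = 0.01603 (leading).

(a) P = 0.0006046 W  (b) Q = -0.03771 VAR  (c) S = 0.03772 VA  (d) PF = 0.01603 (leading)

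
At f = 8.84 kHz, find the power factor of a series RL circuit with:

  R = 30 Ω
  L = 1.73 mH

Step 1 — Angular frequency: ω = 2π·f = 2π·8840 = 5.554e+04 rad/s.
Step 2 — Component impedances:
  R: Z = R = 30 Ω
  L: Z = jωL = j·5.554e+04·0.00173 = 0 + j96.09 Ω
Step 3 — Series combination: Z_total = R + L = 30 + j96.09 Ω = 100.7∠72.7° Ω.
Step 4 — Power factor: PF = cos(φ) = Re(Z)/|Z| = 30/100.66 = 0.298.
Step 5 — Type: Im(Z) = 96.09 ⇒ lagging (phase φ = 72.7°).

PF = 0.298 (lagging, φ = 72.7°)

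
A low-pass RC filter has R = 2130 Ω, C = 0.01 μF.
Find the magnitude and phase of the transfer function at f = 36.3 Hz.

Step 1 — Angular frequency: ω = 2π·36.3 = 228.1 rad/s.
Step 2 — Transfer function: H(jω) = 1/(1 + jωRC).
Step 3 — Denominator: 1 + jωRC = 1 + j·228.1·2130·1e-08 = 1 + j0.004858.
Step 4 — H = 1 - j0.004858.
Step 5 — Magnitude: |H| = 1 (-0.0 dB); phase: φ = -0.3°.

|H| = 1 (-0.0 dB), φ = -0.3°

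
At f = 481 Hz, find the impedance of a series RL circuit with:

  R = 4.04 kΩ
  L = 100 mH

Step 1 — Angular frequency: ω = 2π·f = 2π·481 = 3022 rad/s.
Step 2 — Component impedances:
  R: Z = R = 4040 Ω
  L: Z = jωL = j·3022·0.1 = 0 + j302.2 Ω
Step 3 — Series combination: Z_total = R + L = 4040 + j302.2 Ω = 4051∠4.3° Ω.

Z = 4040 + j302.2 Ω = 4051∠4.3° Ω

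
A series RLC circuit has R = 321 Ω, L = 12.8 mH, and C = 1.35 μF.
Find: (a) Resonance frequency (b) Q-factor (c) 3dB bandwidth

Step 1 — Resonance: ω₀ = 1/√(LC) = 1/√(0.0128·1.35e-06) = 7607 rad/s.
Step 2 — f₀ = ω₀/(2π) = 1211 Hz.
Step 3 — Series Q: Q = ω₀L/R = 7607·0.0128/321 = 0.3033.
Step 4 — Bandwidth: Δω = ω₀/Q = 2.508e+04 rad/s; BW = Δω/(2π) = 3991 Hz.

(a) f₀ = 1211 Hz  (b) Q = 0.3033  (c) BW = 3991 Hz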